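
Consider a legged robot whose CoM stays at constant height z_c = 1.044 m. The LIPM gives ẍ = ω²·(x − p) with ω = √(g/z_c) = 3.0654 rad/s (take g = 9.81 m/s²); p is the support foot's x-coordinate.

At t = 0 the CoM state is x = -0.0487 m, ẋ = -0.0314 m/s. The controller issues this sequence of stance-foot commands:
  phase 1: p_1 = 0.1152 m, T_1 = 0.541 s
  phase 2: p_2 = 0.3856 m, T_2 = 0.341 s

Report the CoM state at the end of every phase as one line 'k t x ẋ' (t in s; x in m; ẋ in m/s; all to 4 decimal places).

phase 1: p=0.1152, T=0.541, ωT=1.658381, cosh=2.720626, sinh=2.530179; start (x,ẋ)=(-0.048700, -0.031400) → end (x,ẋ)=(-0.356628, -1.356638)
phase 2: p=0.3856, T=0.341, ωT=1.045301, cosh=1.597921, sinh=1.246335; start (x,ẋ)=(-0.356628, -1.356638) → end (x,ẋ)=(-1.352006, -5.003493)

1 0.5410 -0.3566 -1.3566
2 0.8820 -1.3520 -5.0035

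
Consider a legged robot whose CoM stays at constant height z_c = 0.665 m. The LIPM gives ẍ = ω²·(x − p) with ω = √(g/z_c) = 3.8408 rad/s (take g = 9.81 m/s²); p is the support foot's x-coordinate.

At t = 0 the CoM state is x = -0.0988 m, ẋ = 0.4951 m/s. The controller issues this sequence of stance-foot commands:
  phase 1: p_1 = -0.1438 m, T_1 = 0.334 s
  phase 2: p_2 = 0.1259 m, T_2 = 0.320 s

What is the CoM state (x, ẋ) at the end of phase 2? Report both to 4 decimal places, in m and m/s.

phase 1: p=-0.1438, T=0.334, ωT=1.282827, cosh=1.942037, sinh=1.664785; start (x,ẋ)=(-0.098800, 0.495100) → end (x,ẋ)=(0.158192, 1.249238)
phase 2: p=0.1259, T=0.320, ωT=1.229056, cosh=1.855285, sinh=1.562716; start (x,ẋ)=(0.158192, 1.249238) → end (x,ẋ)=(0.694091, 2.511508)

x = 0.6941, ẋ = 2.5115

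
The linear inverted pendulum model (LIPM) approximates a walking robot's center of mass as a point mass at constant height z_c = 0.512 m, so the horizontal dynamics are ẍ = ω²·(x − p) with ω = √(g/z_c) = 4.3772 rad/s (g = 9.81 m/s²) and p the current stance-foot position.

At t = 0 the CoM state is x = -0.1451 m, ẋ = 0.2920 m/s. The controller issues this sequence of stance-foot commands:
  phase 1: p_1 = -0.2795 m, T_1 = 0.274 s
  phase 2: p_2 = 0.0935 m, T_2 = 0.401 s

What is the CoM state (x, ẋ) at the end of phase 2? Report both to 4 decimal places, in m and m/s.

x = 0.9142, ẋ = 3.8592

phase 1: p=-0.2795, T=0.274, ωT=1.199353, cosh=1.809679, sinh=1.508290; start (x,ẋ)=(-0.145100, 0.292000) → end (x,ẋ)=(0.064338, 1.415747)
phase 2: p=0.0935, T=0.401, ωT=1.755257, cosh=2.978899, sinh=2.806036; start (x,ẋ)=(0.064338, 1.415747) → end (x,ẋ)=(0.914204, 3.859180)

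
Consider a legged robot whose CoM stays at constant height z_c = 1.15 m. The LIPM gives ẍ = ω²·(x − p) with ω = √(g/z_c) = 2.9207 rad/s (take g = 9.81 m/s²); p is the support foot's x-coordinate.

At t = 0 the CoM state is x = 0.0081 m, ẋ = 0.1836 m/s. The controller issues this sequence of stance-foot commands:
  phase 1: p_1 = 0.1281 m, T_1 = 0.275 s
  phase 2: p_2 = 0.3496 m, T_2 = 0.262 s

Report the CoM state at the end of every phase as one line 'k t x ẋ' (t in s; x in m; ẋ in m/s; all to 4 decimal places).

phase 1: p=0.1281, T=0.275, ωT=0.803193, cosh=1.340277, sinh=0.892380; start (x,ẋ)=(0.008100, 0.183600) → end (x,ẋ)=(0.023363, -0.066690)
phase 2: p=0.3496, T=0.262, ωT=0.765223, cosh=1.307352, sinh=0.842122; start (x,ẋ)=(0.023363, -0.066690) → end (x,ẋ)=(-0.096135, -0.889595)

1 0.2750 0.0234 -0.0667
2 0.5370 -0.0961 -0.8896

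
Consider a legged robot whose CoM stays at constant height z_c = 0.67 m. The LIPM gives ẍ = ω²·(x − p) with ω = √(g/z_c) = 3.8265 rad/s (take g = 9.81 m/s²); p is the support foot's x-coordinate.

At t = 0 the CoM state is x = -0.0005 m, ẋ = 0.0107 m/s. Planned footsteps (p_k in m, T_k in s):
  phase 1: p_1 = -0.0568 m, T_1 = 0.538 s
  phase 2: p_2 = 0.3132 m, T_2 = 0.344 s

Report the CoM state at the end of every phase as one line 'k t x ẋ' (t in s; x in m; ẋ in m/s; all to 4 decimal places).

1 0.5380 0.1781 0.8729
2 0.8820 0.4380 0.8503

phase 1: p=-0.0568, T=0.538, ωT=2.058657, cosh=3.981533, sinh=3.853907; start (x,ẋ)=(-0.000500, 0.010700) → end (x,ẋ)=(0.178137, 0.872857)
phase 2: p=0.3132, T=0.344, ωT=1.316316, cosh=1.998889, sinh=1.730767; start (x,ẋ)=(0.178137, 0.872857) → end (x,ẋ)=(0.438027, 0.850251)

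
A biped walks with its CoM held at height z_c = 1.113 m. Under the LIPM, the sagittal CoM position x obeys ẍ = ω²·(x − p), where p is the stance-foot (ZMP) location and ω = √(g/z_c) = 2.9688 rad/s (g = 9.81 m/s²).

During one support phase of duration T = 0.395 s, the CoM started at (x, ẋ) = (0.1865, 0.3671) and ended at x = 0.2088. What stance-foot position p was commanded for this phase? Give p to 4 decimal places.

ωT = 2.9688·0.395 = 1.172676; cosh(ωT) = 1.770082, sinh(ωT) = 1.460544
x(T) = p + (x₀−p)·cosh(ωT) + (ẋ₀/ω)·sinh(ωT) ⇒ p·(1 − cosh) = x(T) − x₀·cosh − (ẋ₀/ω)·sinh
numerator   = 0.2088 − (0.1865)·1.770082 − (0.3671/2.9688)·1.460544 = -0.301920
denominator = 1 − 1.770082 = -0.770082
p = -0.301920 / -0.770082 = 0.3921

p = 0.3921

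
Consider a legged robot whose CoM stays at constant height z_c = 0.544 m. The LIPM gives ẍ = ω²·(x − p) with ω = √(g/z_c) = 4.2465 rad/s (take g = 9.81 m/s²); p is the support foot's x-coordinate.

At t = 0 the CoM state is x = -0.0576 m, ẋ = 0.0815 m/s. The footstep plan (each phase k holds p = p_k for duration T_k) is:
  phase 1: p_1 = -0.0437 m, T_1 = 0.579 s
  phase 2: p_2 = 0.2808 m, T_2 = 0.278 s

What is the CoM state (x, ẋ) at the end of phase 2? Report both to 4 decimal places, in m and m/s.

phase 1: p=-0.0437, T=0.579, ωT=2.458724, cosh=5.887712, sinh=5.802168; start (x,ẋ)=(-0.057600, 0.081500) → end (x,ẋ)=(-0.014182, 0.137368)
phase 2: p=0.2808, T=0.278, ωT=1.180527, cosh=1.781603, sinh=1.474486; start (x,ẋ)=(-0.014182, 0.137368) → end (x,ẋ)=(-0.197044, -1.602270)

x = -0.1970, ẋ = -1.6023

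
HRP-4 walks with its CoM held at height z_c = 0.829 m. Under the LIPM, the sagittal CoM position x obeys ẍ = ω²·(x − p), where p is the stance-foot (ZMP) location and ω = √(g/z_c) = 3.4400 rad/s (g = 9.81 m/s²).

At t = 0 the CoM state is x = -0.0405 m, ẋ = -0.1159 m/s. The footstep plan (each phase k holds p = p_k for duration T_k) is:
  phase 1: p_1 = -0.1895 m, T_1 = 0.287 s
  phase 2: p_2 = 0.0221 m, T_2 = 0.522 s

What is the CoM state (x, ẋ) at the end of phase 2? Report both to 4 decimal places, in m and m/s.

x = 0.3050, ẋ = 1.0551

phase 1: p=-0.1895, T=0.287, ωT=0.987280, cosh=1.528257, sinh=1.155668; start (x,ẋ)=(-0.040500, -0.115900) → end (x,ẋ)=(-0.000726, 0.415224)
phase 2: p=0.0221, T=0.522, ωT=1.795680, cosh=3.094792, sinh=2.928777; start (x,ẋ)=(-0.000726, 0.415224) → end (x,ẋ)=(0.304974, 1.055057)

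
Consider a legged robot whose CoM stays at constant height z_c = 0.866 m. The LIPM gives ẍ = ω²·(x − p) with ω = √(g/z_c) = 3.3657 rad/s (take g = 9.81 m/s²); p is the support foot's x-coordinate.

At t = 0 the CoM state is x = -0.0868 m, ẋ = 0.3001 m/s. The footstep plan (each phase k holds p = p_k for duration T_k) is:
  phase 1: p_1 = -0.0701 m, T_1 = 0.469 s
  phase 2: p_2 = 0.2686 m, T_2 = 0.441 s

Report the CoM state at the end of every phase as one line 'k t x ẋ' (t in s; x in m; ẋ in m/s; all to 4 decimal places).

phase 1: p=-0.0701, T=0.469, ωT=1.578513, cosh=2.527012, sinh=2.320731; start (x,ẋ)=(-0.086800, 0.300100) → end (x,ẋ)=(0.094625, 0.627915)
phase 2: p=0.2686, T=0.441, ωT=1.484274, cosh=2.319213, sinh=2.092547; start (x,ẋ)=(0.094625, 0.627915) → end (x,ẋ)=(0.255506, 0.230983)

1 0.4690 0.0946 0.6279
2 0.9100 0.2555 0.2310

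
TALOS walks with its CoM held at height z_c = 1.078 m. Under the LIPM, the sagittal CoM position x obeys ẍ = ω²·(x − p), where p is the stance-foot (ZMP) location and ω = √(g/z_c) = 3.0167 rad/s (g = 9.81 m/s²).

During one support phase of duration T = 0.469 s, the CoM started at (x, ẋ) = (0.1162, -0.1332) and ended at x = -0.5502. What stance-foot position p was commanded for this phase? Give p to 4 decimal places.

ωT = 3.0167·0.469 = 1.414832; cosh(ωT) = 2.179381, sinh(ωT) = 1.936415
x(T) = p + (x₀−p)·cosh(ωT) + (ẋ₀/ω)·sinh(ωT) ⇒ p·(1 − cosh) = x(T) − x₀·cosh − (ẋ₀/ω)·sinh
numerator   = -0.5502 − (0.1162)·2.179381 − (-0.1332/3.0167)·1.936415 = -0.717943
denominator = 1 − 2.179381 = -1.179381
p = -0.717943 / -1.179381 = 0.6087

p = 0.6087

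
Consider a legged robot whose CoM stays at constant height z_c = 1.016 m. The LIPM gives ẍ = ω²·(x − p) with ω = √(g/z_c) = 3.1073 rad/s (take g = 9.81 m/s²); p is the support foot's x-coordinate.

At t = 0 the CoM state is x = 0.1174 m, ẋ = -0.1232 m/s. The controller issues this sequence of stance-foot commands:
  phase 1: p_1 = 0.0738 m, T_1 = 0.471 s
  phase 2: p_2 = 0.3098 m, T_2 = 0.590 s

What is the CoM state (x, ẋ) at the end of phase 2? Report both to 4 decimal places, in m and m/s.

x = -0.3922, ẋ = -2.0735

phase 1: p=0.0738, T=0.471, ωT=1.463538, cosh=2.276319, sinh=2.044903; start (x,ẋ)=(0.117400, -0.123200) → end (x,ẋ)=(0.091970, -0.003403)
phase 2: p=0.3098, T=0.590, ωT=1.833307, cosh=3.207210, sinh=3.047326; start (x,ẋ)=(0.091970, -0.003403) → end (x,ẋ)=(-0.392163, -2.073535)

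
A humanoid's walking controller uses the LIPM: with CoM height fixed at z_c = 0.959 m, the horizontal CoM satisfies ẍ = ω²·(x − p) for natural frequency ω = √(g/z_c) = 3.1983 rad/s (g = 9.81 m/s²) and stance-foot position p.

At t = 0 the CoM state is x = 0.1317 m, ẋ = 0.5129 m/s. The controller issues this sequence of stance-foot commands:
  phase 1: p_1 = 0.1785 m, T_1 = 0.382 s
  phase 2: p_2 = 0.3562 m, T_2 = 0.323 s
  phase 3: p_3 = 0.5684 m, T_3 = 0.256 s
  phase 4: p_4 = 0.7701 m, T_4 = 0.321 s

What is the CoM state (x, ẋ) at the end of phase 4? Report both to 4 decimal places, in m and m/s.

phase 1: p=0.1785, T=0.382, ωT=1.221751, cosh=1.843918, sinh=1.549204; start (x,ẋ)=(0.131700, 0.512900) → end (x,ẋ)=(0.340645, 0.713860)
phase 2: p=0.3562, T=0.323, ωT=1.033051, cosh=1.582772, sinh=1.226853; start (x,ẋ)=(0.340645, 0.713860) → end (x,ẋ)=(0.605413, 1.068842)
phase 3: p=0.5684, T=0.256, ωT=0.818765, cosh=1.354337, sinh=0.913361; start (x,ẋ)=(0.605413, 1.068842) → end (x,ẋ)=(0.923765, 1.555696)
phase 4: p=0.7701, T=0.321, ωT=1.026654, cosh=1.574957, sinh=1.216753; start (x,ẋ)=(0.923765, 1.555696) → end (x,ẋ)=(1.603961, 3.048148)

x = 1.6040, ẋ = 3.0481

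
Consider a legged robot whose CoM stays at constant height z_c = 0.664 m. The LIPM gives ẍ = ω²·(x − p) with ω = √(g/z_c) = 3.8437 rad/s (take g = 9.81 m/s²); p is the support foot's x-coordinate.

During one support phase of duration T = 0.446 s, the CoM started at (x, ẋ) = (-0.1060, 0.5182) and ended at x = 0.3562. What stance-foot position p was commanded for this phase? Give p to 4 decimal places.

ωT = 3.8437·0.446 = 1.714290; cosh(ωT) = 2.866412, sinh(ωT) = 2.686321
x(T) = p + (x₀−p)·cosh(ωT) + (ẋ₀/ω)·sinh(ωT) ⇒ p·(1 − cosh) = x(T) − x₀·cosh − (ẋ₀/ω)·sinh
numerator   = 0.3562 − (-0.1060)·2.866412 − (0.5182/3.8437)·2.686321 = 0.297875
denominator = 1 − 2.866412 = -1.866412
p = 0.297875 / -1.866412 = -0.1596

p = -0.1596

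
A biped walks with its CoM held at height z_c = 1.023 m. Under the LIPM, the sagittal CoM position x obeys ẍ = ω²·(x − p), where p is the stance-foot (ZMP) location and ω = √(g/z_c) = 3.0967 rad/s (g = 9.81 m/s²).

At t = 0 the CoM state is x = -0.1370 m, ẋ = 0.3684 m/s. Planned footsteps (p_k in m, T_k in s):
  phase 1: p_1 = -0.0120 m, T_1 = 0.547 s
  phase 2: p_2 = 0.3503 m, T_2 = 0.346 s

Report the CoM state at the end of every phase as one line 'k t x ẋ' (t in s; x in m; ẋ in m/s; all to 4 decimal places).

1 0.5470 -0.0508 0.0186
2 0.8930 -0.2962 -1.5703

phase 1: p=-0.0120, T=0.547, ωT=1.693895, cosh=2.812216, sinh=2.628414; start (x,ẋ)=(-0.137000, 0.368400) → end (x,ẋ)=(-0.050837, 0.018594)
phase 2: p=0.3503, T=0.346, ωT=1.071458, cosh=1.631071, sinh=1.288563; start (x,ẋ)=(-0.050837, 0.018594) → end (x,ẋ)=(-0.296246, -1.570324)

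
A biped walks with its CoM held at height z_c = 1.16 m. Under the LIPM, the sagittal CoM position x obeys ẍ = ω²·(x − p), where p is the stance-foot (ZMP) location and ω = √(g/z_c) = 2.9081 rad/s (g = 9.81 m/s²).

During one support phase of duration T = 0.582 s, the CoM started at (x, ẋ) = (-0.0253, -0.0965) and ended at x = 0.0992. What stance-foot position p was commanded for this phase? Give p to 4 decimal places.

ωT = 2.9081·0.582 = 1.692514; cosh(ωT) = 2.808590, sinh(ωT) = 2.624534
x(T) = p + (x₀−p)·cosh(ωT) + (ẋ₀/ω)·sinh(ωT) ⇒ p·(1 − cosh) = x(T) − x₀·cosh − (ẋ₀/ω)·sinh
numerator   = 0.0992 − (-0.0253)·2.808590 − (-0.0965/2.9081)·2.624534 = 0.257348
denominator = 1 − 2.808590 = -1.808590
p = 0.257348 / -1.808590 = -0.1423

p = -0.1423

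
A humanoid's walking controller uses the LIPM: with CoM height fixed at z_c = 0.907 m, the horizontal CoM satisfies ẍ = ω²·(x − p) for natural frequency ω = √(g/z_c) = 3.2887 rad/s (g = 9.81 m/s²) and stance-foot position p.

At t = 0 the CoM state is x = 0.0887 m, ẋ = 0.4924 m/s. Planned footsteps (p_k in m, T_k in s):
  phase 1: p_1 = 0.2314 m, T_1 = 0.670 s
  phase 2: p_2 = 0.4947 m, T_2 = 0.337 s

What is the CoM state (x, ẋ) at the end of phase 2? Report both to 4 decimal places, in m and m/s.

phase 1: p=0.2314, T=0.670, ωT=2.203429, cosh=4.583219, sinh=4.472795; start (x,ẋ)=(0.088700, 0.492400) → end (x,ẋ)=(0.247063, 0.157705)
phase 2: p=0.4947, T=0.337, ωT=1.108292, cosh=1.679651, sinh=1.349529; start (x,ẋ)=(0.247063, 0.157705) → end (x,ẋ)=(0.143471, -0.834171)

x = 0.1435, ẋ = -0.8342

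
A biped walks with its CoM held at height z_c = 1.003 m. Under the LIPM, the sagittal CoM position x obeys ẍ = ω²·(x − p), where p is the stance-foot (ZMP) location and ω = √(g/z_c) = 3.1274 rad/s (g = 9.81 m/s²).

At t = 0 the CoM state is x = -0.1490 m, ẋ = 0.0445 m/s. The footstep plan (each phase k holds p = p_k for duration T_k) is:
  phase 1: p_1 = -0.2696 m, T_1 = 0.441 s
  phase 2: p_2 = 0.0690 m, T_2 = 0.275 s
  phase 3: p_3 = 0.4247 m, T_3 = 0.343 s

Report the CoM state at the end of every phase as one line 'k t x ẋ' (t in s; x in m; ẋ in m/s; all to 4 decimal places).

phase 1: p=-0.2696, T=0.441, ωT=1.379183, cosh=2.111721, sinh=1.859936; start (x,ẋ)=(-0.149000, 0.044500) → end (x,ẋ)=(0.011539, 0.795473)
phase 2: p=0.0690, T=0.275, ωT=0.860035, cosh=1.393195, sinh=0.970048; start (x,ẋ)=(0.011539, 0.795473) → end (x,ẋ)=(0.235683, 0.933928)
phase 3: p=0.4247, T=0.343, ωT=1.072698, cosh=1.632670, sinh=1.290586; start (x,ẋ)=(0.235683, 0.933928) → end (x,ẋ)=(0.501502, 0.761889)

1 0.4410 0.0115 0.7955
2 0.7160 0.2357 0.9339
3 1.0590 0.5015 0.7619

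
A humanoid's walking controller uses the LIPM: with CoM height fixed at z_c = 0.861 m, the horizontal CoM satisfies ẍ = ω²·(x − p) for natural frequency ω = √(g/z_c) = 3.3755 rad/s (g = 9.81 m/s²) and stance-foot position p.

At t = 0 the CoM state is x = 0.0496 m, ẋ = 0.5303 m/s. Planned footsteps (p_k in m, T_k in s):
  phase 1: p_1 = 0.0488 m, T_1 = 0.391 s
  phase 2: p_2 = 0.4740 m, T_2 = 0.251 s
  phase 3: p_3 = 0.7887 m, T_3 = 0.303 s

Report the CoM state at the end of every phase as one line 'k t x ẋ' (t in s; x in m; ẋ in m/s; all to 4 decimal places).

1 0.3910 0.3234 1.0679
2 0.6420 0.5673 0.9906
3 0.9450 0.7964 0.6510

phase 1: p=0.0488, T=0.391, ωT=1.319821, cosh=2.004966, sinh=1.737783; start (x,ẋ)=(0.049600, 0.530300) → end (x,ẋ)=(0.323414, 1.067926)
phase 2: p=0.4740, T=0.251, ωT=0.847251, cosh=1.380907, sinh=0.952316; start (x,ẋ)=(0.323414, 1.067926) → end (x,ẋ)=(0.567345, 0.990643)
phase 3: p=0.7887, T=0.303, ωT=1.022776, cosh=1.570250, sinh=1.210655; start (x,ẋ)=(0.567345, 0.990643) → end (x,ẋ)=(0.796420, 0.650975)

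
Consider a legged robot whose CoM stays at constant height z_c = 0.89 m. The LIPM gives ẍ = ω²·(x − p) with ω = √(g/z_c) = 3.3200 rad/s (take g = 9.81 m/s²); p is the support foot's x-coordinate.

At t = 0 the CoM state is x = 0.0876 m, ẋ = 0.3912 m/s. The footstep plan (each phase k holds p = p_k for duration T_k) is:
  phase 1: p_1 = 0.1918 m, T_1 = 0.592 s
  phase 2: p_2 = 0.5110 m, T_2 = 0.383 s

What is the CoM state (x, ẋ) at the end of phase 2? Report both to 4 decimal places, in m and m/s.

phase 1: p=0.1918, T=0.592, ωT=1.965440, cosh=3.639073, sinh=3.498979; start (x,ẋ)=(0.087600, 0.391200) → end (x,ẋ)=(0.224898, 0.213155)
phase 2: p=0.5110, T=0.383, ωT=1.271560, cosh=1.923403, sinh=1.643009; start (x,ẋ)=(0.224898, 0.213155) → end (x,ẋ)=(0.066197, -1.150645)

x = 0.0662, ẋ = -1.1506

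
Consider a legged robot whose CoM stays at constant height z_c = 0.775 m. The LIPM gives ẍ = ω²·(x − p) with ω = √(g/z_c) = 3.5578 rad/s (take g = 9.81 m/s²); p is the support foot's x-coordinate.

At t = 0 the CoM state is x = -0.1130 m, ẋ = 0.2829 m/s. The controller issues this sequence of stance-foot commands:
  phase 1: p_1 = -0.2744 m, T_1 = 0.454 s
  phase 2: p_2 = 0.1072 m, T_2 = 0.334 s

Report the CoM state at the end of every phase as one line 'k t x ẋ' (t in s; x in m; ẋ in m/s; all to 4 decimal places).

phase 1: p=-0.2744, T=0.454, ωT=1.615241, cosh=2.613972, sinh=2.415129; start (x,ẋ)=(-0.113000, 0.282900) → end (x,ẋ)=(0.339535, 2.126330)
phase 2: p=0.1072, T=0.334, ωT=1.188305, cosh=1.793126, sinh=1.488389; start (x,ẋ)=(0.339535, 2.126330) → end (x,ẋ)=(1.413346, 5.043082)

1 0.4540 0.3395 2.1263
2 0.7880 1.4133 5.0431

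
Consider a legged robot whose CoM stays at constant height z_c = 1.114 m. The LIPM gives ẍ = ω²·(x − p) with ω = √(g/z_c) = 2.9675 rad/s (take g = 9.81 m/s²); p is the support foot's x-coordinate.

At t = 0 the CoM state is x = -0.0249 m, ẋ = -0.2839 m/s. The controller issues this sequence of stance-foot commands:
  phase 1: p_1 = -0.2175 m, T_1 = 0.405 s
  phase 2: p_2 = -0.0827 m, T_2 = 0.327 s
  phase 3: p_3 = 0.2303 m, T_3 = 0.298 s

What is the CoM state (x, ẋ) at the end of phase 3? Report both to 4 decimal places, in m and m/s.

x = 0.3824, ẋ = 0.8572

phase 1: p=-0.2175, T=0.405, ωT=1.201837, cosh=1.813432, sinh=1.512791; start (x,ẋ)=(-0.024900, -0.283900) → end (x,ẋ)=(-0.012961, 0.349788)
phase 2: p=-0.0827, T=0.327, ωT=0.970372, cosh=1.508935, sinh=1.129993; start (x,ẋ)=(-0.012961, 0.349788) → end (x,ẋ)=(0.155727, 0.761659)
phase 3: p=0.2303, T=0.298, ωT=0.884315, cosh=1.417161, sinh=1.004164; start (x,ẋ)=(0.155727, 0.761659) → end (x,ẋ)=(0.382353, 0.857175)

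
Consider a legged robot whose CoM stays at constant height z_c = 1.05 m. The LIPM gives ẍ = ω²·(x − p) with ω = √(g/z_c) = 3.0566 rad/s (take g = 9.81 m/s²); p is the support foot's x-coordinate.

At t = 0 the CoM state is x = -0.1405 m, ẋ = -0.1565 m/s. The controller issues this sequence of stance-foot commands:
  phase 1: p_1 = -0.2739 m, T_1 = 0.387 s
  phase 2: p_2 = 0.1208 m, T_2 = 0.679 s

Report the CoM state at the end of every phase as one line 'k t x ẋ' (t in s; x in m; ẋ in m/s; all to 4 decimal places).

1 0.3870 -0.1115 0.3236
2 1.0660 -0.4041 -1.4746

phase 1: p=-0.2739, T=0.387, ωT=1.182904, cosh=1.785113, sinh=1.478726; start (x,ẋ)=(-0.140500, -0.156500) → end (x,ẋ)=(-0.111478, 0.323581)
phase 2: p=0.1208, T=0.679, ωT=2.075431, cosh=4.046743, sinh=3.921240; start (x,ẋ)=(-0.111478, 0.323581) → end (x,ẋ)=(-0.404054, -1.474553)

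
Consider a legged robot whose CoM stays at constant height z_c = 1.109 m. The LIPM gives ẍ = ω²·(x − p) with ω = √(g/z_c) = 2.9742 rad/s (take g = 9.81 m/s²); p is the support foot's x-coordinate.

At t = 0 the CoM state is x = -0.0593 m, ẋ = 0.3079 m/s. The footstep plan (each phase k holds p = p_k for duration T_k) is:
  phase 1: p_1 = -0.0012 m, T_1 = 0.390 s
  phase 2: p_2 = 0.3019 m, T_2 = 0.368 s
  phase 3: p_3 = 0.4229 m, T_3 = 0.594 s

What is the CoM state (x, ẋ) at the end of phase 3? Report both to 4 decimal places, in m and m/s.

x = -1.3345, ẋ = -5.1052

phase 1: p=-0.0012, T=0.390, ωT=1.159938, cosh=1.751621, sinh=1.438115; start (x,ẋ)=(-0.059300, 0.307900) → end (x,ẋ)=(0.045910, 0.290816)
phase 2: p=0.3019, T=0.368, ωT=1.094506, cosh=1.661205, sinh=1.326500; start (x,ẋ)=(0.045910, 0.290816) → end (x,ẋ)=(0.006352, -0.526847)
phase 3: p=0.4229, T=0.594, ωT=1.766675, cosh=3.011132, sinh=2.840232; start (x,ẋ)=(0.006352, -0.526847) → end (x,ẋ)=(-1.334496, -5.105158)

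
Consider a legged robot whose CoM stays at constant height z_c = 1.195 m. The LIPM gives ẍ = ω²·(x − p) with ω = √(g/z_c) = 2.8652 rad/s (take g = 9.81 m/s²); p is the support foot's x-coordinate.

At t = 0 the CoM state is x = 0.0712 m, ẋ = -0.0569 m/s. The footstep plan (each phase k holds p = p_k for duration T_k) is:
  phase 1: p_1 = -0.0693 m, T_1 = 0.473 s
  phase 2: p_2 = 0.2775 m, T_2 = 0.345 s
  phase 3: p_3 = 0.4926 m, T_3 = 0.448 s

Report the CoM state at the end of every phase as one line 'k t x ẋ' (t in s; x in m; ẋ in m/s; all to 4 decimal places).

phase 1: p=-0.0693, T=0.473, ωT=1.355240, cosh=2.067788, sinh=1.809902; start (x,ẋ)=(0.071200, -0.056900) → end (x,ẋ)=(0.185281, 0.610938)
phase 2: p=0.2775, T=0.345, ωT=0.988494, cosh=1.529661, sinh=1.157524; start (x,ẋ)=(0.185281, 0.610938) → end (x,ẋ)=(0.383252, 0.628681)
phase 3: p=0.4926, T=0.448, ωT=1.283610, cosh=1.943341, sinh=1.666305; start (x,ẋ)=(0.383252, 0.628681) → end (x,ẋ)=(0.645720, 0.699683)

1 0.4730 0.1853 0.6109
2 0.8180 0.3833 0.6287
3 1.2660 0.6457 0.6997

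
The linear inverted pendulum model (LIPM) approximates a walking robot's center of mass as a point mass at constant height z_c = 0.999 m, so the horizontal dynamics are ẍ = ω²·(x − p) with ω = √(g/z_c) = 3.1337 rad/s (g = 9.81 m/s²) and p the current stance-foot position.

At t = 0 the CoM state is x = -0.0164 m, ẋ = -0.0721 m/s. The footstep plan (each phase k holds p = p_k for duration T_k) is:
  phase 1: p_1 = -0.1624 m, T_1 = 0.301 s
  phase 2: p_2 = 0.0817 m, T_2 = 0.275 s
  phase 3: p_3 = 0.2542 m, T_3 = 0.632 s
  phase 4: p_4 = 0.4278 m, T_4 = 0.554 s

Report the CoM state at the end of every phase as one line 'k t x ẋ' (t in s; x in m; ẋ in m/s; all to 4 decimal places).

phase 1: p=-0.1624, T=0.301, ωT=0.943244, cosh=1.478831, sinh=1.089468; start (x,ẋ)=(-0.016400, -0.072100) → end (x,ẋ)=(0.028443, 0.391830)
phase 2: p=0.0817, T=0.275, ωT=0.861768, cosh=1.394878, sinh=0.972463; start (x,ẋ)=(0.028443, 0.391830) → end (x,ẋ)=(0.129007, 0.384259)
phase 3: p=0.2542, T=0.632, ωT=1.980498, cosh=3.692177, sinh=3.554177; start (x,ẋ)=(0.129007, 0.384259) → end (x,ẋ)=(0.227784, 0.024388)
phase 4: p=0.4278, T=0.554, ωT=1.736070, cosh=2.925604, sinh=2.749392; start (x,ẋ)=(0.227784, 0.024388) → end (x,ẋ)=(-0.135971, -1.651943)

1 0.3010 0.0284 0.3918
2 0.5760 0.1290 0.3843
3 1.2080 0.2278 0.0244
4 1.7620 -0.1360 -1.6519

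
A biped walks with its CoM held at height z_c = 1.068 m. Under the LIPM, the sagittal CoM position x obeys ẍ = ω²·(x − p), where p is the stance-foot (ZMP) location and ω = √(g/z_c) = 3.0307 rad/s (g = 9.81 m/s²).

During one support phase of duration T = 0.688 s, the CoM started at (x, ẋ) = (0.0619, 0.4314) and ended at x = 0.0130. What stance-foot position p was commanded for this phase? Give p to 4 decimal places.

p = 0.2605

ωT = 3.0307·0.688 = 2.085122; cosh(ωT) = 4.084931, sinh(ωT) = 3.960639
x(T) = p + (x₀−p)·cosh(ωT) + (ẋ₀/ω)·sinh(ωT) ⇒ p·(1 − cosh) = x(T) − x₀·cosh − (ẋ₀/ω)·sinh
numerator   = 0.0130 − (0.0619)·4.084931 − (0.4314/3.0307)·3.960639 = -0.803628
denominator = 1 − 4.084931 = -3.084931
p = -0.803628 / -3.084931 = 0.2605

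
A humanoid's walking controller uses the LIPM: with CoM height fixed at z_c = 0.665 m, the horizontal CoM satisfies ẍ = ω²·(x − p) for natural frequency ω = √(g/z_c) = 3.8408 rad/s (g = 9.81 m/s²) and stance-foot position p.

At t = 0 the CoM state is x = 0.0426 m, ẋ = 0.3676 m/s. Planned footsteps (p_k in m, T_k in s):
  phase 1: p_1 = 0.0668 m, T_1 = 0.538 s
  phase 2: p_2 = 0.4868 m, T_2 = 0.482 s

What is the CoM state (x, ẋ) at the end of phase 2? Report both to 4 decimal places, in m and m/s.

x = 0.9131, ẋ = 1.8999

phase 1: p=0.0668, T=0.538, ωT=2.066350, cosh=4.011300, sinh=3.884653; start (x,ẋ)=(0.042600, 0.367600) → end (x,ẋ)=(0.341524, 1.113486)
phase 2: p=0.4868, T=0.482, ωT=1.851266, cosh=3.262456, sinh=3.105418; start (x,ẋ)=(0.341524, 1.113486) → end (x,ẋ)=(0.913134, 1.899946)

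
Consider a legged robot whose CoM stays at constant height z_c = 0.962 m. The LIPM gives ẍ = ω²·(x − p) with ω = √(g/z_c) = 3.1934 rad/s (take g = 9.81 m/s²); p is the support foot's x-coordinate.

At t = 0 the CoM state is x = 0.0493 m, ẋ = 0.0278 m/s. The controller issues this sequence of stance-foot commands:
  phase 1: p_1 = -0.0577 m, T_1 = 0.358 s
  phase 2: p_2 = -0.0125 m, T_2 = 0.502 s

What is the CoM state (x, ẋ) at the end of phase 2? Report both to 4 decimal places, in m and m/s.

phase 1: p=-0.0577, T=0.358, ωT=1.143237, cosh=1.727846, sinh=1.409061; start (x,ẋ)=(0.049300, 0.027800) → end (x,ẋ)=(0.139446, 0.529501)
phase 2: p=-0.0125, T=0.502, ωT=1.603087, cosh=2.584810, sinh=2.383535; start (x,ẋ)=(0.139446, 0.529501) → end (x,ẋ)=(0.775468, 2.525210)

x = 0.7755, ẋ = 2.5252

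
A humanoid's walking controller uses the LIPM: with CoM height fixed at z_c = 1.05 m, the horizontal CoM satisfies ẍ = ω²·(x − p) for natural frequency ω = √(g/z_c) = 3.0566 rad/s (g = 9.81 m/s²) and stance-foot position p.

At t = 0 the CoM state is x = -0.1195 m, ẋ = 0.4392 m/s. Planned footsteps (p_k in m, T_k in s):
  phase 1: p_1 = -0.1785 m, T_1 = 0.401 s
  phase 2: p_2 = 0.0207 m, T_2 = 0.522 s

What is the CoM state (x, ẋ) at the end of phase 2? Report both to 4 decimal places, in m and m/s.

phase 1: p=-0.1785, T=0.401, ωT=1.225697, cosh=1.850046, sinh=1.556493; start (x,ẋ)=(-0.119500, 0.439200) → end (x,ẋ)=(0.154304, 1.093237)
phase 2: p=0.0207, T=0.522, ωT=1.595545, cosh=2.566907, sinh=2.364109; start (x,ẋ)=(0.154304, 1.093237) → end (x,ẋ)=(1.209206, 3.771676)

x = 1.2092, ẋ = 3.7717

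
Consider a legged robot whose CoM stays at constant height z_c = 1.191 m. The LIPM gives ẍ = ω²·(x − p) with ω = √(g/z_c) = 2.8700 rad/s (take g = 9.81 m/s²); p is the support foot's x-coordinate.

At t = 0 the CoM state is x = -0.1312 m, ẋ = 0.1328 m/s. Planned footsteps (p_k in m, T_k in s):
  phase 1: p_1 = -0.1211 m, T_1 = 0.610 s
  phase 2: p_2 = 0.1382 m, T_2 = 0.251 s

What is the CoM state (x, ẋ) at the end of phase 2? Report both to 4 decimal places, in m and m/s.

phase 1: p=-0.1211, T=0.610, ωT=1.750700, cosh=2.966142, sinh=2.792490; start (x,ẋ)=(-0.131200, 0.132800) → end (x,ẋ)=(-0.021845, 0.312958)
phase 2: p=0.1382, T=0.251, ωT=0.720370, cosh=1.270883, sinh=0.784311; start (x,ẋ)=(-0.021845, 0.312958) → end (x,ẋ)=(0.020327, 0.037477)

x = 0.0203, ẋ = 0.0375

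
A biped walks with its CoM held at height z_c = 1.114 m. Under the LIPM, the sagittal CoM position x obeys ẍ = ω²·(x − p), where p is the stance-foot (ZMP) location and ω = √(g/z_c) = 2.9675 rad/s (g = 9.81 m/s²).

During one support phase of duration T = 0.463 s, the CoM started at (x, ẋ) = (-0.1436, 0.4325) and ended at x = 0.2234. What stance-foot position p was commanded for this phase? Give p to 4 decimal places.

p = -0.2321

ωT = 2.9675·0.463 = 1.373952; cosh(ωT) = 2.102020, sinh(ωT) = 1.848916
x(T) = p + (x₀−p)·cosh(ωT) + (ẋ₀/ω)·sinh(ωT) ⇒ p·(1 − cosh) = x(T) − x₀·cosh − (ẋ₀/ω)·sinh
numerator   = 0.2234 − (-0.1436)·2.102020 − (0.4325/2.9675)·1.848916 = 0.255779
denominator = 1 − 2.102020 = -1.102020
p = 0.255779 / -1.102020 = -0.2321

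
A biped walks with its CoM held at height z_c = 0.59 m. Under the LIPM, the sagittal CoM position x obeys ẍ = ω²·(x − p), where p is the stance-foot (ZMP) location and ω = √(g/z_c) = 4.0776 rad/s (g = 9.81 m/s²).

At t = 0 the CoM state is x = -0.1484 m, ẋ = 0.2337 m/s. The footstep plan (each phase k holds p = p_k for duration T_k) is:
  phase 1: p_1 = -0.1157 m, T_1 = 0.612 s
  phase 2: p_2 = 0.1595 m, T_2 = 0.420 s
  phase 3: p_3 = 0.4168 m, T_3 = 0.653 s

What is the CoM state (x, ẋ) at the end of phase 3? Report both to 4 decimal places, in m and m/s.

x = -0.5124, ẋ = -3.7011

phase 1: p=-0.1157, T=0.612, ωT=2.495491, cosh=6.105073, sinh=6.022617; start (x,ẋ)=(-0.148400, 0.233700) → end (x,ẋ)=(0.029839, 0.623715)
phase 2: p=0.1595, T=0.420, ωT=1.712592, cosh=2.861854, sinh=2.681457; start (x,ẋ)=(0.029839, 0.623715) → end (x,ẋ)=(0.198588, 0.367280)
phase 3: p=0.4168, T=0.653, ωT=2.662673, cosh=7.202156, sinh=7.132395; start (x,ẋ)=(0.198588, 0.367280) → end (x,ẋ)=(-0.512361, -3.701051)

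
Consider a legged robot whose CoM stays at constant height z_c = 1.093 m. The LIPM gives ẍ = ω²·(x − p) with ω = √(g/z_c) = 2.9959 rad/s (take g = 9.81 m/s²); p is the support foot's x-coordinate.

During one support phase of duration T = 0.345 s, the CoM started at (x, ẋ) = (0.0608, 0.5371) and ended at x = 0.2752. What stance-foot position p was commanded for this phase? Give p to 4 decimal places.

p = 0.0706

ωT = 2.9959·0.345 = 1.033585; cosh(ωT) = 1.583428, sinh(ωT) = 1.227699
x(T) = p + (x₀−p)·cosh(ωT) + (ẋ₀/ω)·sinh(ωT) ⇒ p·(1 − cosh) = x(T) − x₀·cosh − (ẋ₀/ω)·sinh
numerator   = 0.2752 − (0.0608)·1.583428 − (0.5371/2.9959)·1.227699 = -0.041172
denominator = 1 − 1.583428 = -0.583428
p = -0.041172 / -0.583428 = 0.0706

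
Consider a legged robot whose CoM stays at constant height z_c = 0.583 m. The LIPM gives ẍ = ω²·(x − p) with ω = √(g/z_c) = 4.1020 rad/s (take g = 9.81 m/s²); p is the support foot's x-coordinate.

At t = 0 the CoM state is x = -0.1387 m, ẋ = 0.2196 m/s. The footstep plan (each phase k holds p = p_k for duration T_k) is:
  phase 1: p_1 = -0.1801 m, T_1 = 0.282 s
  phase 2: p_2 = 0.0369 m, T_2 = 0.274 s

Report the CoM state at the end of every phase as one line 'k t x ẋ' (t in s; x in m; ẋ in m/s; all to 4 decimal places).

1 0.2820 -0.0311 0.6269
2 0.5560 0.1316 0.6827

phase 1: p=-0.1801, T=0.282, ωT=1.156764, cosh=1.747065, sinh=1.432563; start (x,ẋ)=(-0.138700, 0.219600) → end (x,ẋ)=(-0.031079, 0.626937)
phase 2: p=0.0369, T=0.274, ωT=1.123948, cosh=1.700986, sinh=1.375992; start (x,ẋ)=(-0.031079, 0.626937) → end (x,ẋ)=(0.131570, 0.682714)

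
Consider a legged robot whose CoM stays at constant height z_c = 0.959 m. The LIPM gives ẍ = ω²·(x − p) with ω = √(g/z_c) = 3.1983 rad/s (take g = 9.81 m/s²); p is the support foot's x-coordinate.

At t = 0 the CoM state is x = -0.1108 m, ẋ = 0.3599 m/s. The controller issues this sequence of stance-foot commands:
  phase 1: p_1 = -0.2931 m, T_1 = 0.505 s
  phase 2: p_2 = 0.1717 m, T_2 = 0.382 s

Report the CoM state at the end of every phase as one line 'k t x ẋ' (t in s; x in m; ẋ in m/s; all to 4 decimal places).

1 0.5050 0.4551 2.3487
2 0.8870 1.8320 5.7351

phase 1: p=-0.2931, T=0.505, ωT=1.615142, cosh=2.613731, sinh=2.414868; start (x,ẋ)=(-0.110800, 0.359900) → end (x,ẋ)=(0.455125, 2.348671)
phase 2: p=0.1717, T=0.382, ωT=1.221751, cosh=1.843918, sinh=1.549204; start (x,ẋ)=(0.455125, 2.348671) → end (x,ẋ)=(1.831970, 5.735076)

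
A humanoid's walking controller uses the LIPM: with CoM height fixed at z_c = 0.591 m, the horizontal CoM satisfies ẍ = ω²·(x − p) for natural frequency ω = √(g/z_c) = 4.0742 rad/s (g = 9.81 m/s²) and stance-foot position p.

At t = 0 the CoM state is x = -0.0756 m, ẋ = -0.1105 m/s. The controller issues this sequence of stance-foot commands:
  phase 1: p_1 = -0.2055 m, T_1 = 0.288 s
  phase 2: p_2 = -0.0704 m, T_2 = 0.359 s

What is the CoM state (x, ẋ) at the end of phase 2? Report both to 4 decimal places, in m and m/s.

x = 0.3452, ẋ = 1.7749

phase 1: p=-0.2055, T=0.288, ωT=1.173370, cosh=1.771095, sinh=1.461772; start (x,ẋ)=(-0.075600, -0.110500) → end (x,ẋ)=(-0.015081, 0.577920)
phase 2: p=-0.0704, T=0.359, ωT=1.462638, cosh=2.274479, sinh=2.042854; start (x,ẋ)=(-0.015081, 0.577920) → end (x,ẋ)=(0.345199, 1.774889)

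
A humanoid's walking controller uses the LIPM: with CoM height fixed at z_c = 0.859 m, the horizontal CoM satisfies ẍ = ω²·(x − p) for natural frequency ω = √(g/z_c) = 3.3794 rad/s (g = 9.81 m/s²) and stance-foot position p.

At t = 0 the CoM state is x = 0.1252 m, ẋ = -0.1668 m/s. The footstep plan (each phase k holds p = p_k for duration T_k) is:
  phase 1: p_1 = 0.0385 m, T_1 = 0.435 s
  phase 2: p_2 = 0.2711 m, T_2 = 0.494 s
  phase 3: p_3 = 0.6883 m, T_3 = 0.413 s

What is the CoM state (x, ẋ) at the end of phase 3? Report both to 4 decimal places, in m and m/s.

x = -0.9626, ẋ = -5.1981

phase 1: p=0.0385, T=0.435, ωT=1.470039, cosh=2.289661, sinh=2.059744; start (x,ẋ)=(0.125200, -0.166800) → end (x,ẋ)=(0.135349, 0.221577)
phase 2: p=0.2711, T=0.494, ωT=1.669424, cosh=2.748731, sinh=2.560376; start (x,ẋ)=(0.135349, 0.221577) → end (x,ẋ)=(0.065833, -0.565534)
phase 3: p=0.6883, T=0.413, ωT=1.395692, cosh=2.142715, sinh=1.895054; start (x,ẋ)=(0.065833, -0.565534) → end (x,ẋ)=(-0.962601, -5.198145)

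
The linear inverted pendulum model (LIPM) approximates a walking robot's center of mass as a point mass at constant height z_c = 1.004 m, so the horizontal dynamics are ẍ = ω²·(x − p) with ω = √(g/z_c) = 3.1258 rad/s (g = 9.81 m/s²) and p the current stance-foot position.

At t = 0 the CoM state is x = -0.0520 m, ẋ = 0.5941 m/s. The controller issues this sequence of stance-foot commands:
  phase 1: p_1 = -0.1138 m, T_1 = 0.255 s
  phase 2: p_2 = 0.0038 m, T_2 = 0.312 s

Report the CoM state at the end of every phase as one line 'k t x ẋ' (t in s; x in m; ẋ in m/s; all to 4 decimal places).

phase 1: p=-0.1138, T=0.255, ωT=0.797079, cosh=1.334846, sinh=0.884203; start (x,ẋ)=(-0.052000, 0.594100) → end (x,ẋ)=(0.136748, 0.963838)
phase 2: p=0.0038, T=0.312, ωT=0.975250, cosh=1.514464, sinh=1.137365; start (x,ẋ)=(0.136748, 0.963838) → end (x,ẋ)=(0.555851, 1.932351)

1 0.2550 0.1367 0.9638
2 0.5670 0.5559 1.9324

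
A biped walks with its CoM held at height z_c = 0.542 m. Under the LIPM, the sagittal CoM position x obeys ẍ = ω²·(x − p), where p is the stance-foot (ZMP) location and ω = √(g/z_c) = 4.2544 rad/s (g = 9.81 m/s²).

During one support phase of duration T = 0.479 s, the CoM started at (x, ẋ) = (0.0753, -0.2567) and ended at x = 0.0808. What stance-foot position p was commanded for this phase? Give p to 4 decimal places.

p = -0.0050

ωT = 4.2544·0.479 = 2.037858; cosh(ωT) = 3.902229, sinh(ωT) = 3.771921
x(T) = p + (x₀−p)·cosh(ωT) + (ẋ₀/ω)·sinh(ωT) ⇒ p·(1 − cosh) = x(T) − x₀·cosh − (ẋ₀/ω)·sinh
numerator   = 0.0808 − (0.0753)·3.902229 − (-0.2567/4.2544)·3.771921 = 0.014551
denominator = 1 − 3.902229 = -2.902229
p = 0.014551 / -2.902229 = -0.0050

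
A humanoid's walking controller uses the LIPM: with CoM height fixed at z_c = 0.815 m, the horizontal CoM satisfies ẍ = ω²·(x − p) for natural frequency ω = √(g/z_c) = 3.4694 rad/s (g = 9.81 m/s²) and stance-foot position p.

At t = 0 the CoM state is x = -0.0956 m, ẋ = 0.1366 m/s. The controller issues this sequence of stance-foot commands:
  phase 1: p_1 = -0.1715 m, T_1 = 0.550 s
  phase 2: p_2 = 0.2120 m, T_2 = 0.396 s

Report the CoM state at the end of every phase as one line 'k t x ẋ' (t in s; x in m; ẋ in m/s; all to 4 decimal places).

1 0.5500 0.2197 1.3385
2 0.9460 0.9415 2.8629

phase 1: p=-0.1715, T=0.550, ωT=1.908170, cosh=3.444547, sinh=3.296195; start (x,ẋ)=(-0.095600, 0.136600) → end (x,ẋ)=(0.219722, 1.338504)
phase 2: p=0.2120, T=0.396, ωT=1.373882, cosh=2.101891, sinh=1.848768; start (x,ẋ)=(0.219722, 1.338504) → end (x,ẋ)=(0.941490, 2.862915)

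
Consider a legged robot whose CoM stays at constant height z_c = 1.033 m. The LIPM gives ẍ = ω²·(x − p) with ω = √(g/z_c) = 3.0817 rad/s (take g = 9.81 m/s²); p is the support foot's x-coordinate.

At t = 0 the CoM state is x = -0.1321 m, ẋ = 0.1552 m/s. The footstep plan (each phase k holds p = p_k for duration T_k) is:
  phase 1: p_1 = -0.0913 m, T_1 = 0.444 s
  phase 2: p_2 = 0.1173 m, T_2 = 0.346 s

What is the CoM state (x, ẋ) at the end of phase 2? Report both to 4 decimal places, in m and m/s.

x = -0.1710, ẋ = -0.6425

phase 1: p=-0.0913, T=0.444, ωT=1.368275, cosh=2.091557, sinh=1.837011; start (x,ẋ)=(-0.132100, 0.155200) → end (x,ẋ)=(-0.084120, 0.093636)
phase 2: p=0.1173, T=0.346, ωT=1.066268, cosh=1.624406, sinh=1.280115; start (x,ẋ)=(-0.084120, 0.093636) → end (x,ẋ)=(-0.170993, -0.642486)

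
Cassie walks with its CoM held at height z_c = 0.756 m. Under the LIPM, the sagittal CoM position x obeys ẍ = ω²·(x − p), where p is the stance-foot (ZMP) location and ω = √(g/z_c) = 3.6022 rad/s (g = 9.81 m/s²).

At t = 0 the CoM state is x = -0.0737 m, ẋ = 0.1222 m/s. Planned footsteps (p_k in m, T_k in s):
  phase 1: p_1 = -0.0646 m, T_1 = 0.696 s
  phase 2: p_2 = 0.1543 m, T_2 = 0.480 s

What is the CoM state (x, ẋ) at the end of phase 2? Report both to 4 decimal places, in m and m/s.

phase 1: p=-0.0646, T=0.696, ωT=2.507131, cosh=6.175591, sinh=6.094089; start (x,ẋ)=(-0.073700, 0.122200) → end (x,ẋ)=(0.085936, 0.554893)
phase 2: p=0.1543, T=0.480, ωT=1.729056, cosh=2.906392, sinh=2.728940; start (x,ẋ)=(0.085936, 0.554893) → end (x,ẋ)=(0.375982, 0.940708)

x = 0.3760, ẋ = 0.9407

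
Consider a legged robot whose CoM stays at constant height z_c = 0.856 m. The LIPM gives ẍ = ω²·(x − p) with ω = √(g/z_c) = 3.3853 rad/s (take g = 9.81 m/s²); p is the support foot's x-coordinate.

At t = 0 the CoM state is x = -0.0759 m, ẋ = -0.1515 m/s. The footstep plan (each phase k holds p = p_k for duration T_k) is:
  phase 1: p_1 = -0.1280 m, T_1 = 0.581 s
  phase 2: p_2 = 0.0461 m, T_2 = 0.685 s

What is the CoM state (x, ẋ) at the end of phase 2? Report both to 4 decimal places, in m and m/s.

x = -0.5797, ẋ = -2.0651

phase 1: p=-0.1280, T=0.581, ωT=1.966859, cosh=3.644043, sinh=3.504148; start (x,ẋ)=(-0.075900, -0.151500) → end (x,ẋ)=(-0.094964, 0.065968)
phase 2: p=0.0461, T=0.685, ωT=2.318931, cosh=5.131588, sinh=5.033209; start (x,ẋ)=(-0.094964, 0.065968) → end (x,ẋ)=(-0.579702, -2.065057)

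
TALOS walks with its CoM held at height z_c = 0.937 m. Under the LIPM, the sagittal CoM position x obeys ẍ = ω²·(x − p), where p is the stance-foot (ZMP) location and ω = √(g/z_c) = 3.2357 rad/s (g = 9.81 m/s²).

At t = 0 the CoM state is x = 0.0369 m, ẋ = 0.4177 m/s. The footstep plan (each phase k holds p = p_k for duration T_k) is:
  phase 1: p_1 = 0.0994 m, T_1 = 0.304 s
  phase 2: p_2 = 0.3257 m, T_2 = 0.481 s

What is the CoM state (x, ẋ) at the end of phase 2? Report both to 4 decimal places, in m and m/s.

phase 1: p=0.0994, T=0.304, ωT=0.983653, cosh=1.524075, sinh=1.150132; start (x,ẋ)=(0.036900, 0.417700) → end (x,ẋ)=(0.152617, 0.404013)
phase 2: p=0.3257, T=0.481, ωT=1.556372, cosh=2.476243, sinh=2.265343; start (x,ẋ)=(0.152617, 0.404013) → end (x,ẋ)=(0.179958, -0.268257)

x = 0.1800, ẋ = -0.2683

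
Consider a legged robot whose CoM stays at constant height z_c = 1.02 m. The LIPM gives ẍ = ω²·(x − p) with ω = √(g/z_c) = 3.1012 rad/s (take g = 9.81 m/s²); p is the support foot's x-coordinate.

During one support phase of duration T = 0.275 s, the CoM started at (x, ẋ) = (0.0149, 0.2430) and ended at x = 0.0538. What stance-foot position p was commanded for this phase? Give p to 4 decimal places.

p = 0.1089

ωT = 3.1012·0.275 = 0.852830; cosh(ωT) = 1.386242, sinh(ωT) = 0.960035
x(T) = p + (x₀−p)·cosh(ωT) + (ẋ₀/ω)·sinh(ωT) ⇒ p·(1 − cosh) = x(T) − x₀·cosh − (ẋ₀/ω)·sinh
numerator   = 0.0538 − (0.0149)·1.386242 − (0.2430/3.1012)·0.960035 = -0.042080
denominator = 1 − 1.386242 = -0.386242
p = -0.042080 / -0.386242 = 0.1089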